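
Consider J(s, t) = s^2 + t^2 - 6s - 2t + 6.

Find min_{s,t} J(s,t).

J(s,t) separates as P(s) + Q(t) + 6, so its minimum is min P + min Q + 6.
P'(s) = 2s - 6 vanishes at s ∈ {3}; Q'(t) = 2(t - 1) vanishes at t ∈ {1}.
Local minima of P (where P''>0): P(3)=-9. Local minima of Q: Q(1)=-1.
So the global minimum of J is P(3) + Q(1) + 6 = -9 − 1 + 6 = -4, attained at (3, 1).

-4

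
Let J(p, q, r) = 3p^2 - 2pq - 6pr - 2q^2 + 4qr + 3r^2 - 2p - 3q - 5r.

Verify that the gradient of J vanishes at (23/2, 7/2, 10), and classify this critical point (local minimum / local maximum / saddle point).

∇J = (6p - 2q - 6r - 2, -2p - 4q + 4r - 3, -6p + 4q + 6r - 5); substituting (23/2, 7/2, 10) gives ∇J = (0, 0, 0), so (23/2, 7/2, 10) is indeed a critical point.
The Hessian is constant: H = [[6, -2, -6], [-2, -4, 4], [-6, 4, 6]].
Leading principal minors: Δ₁ = 6, Δ₂ = -28, Δ₃ = -24.
The minors fit neither the all-positive nor the alternating-sign pattern, so H is indefinite: a saddle point.

saddle point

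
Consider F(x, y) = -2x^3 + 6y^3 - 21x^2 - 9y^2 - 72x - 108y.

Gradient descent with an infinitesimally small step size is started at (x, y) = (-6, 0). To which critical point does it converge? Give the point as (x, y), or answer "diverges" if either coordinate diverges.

(-4, 3)

F is separable, so gradient descent decouples: x follows -∂F/∂x, y follows -∂F/∂y.
∂F/∂x = -6(x + 3)(x + 4); at x=-6 this is -36, so x increases.
∂F/∂y = 18(y - 3)(y + 2); at y=0 this is -108, so y increases.
x converges to its nearest critical value -4 (a local min of the x-part); y converges to 3. The iterate converges to (-4, 3).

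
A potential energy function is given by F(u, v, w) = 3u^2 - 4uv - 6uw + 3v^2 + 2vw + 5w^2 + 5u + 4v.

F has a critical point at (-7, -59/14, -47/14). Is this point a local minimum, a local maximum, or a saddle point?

The Hessian is constant: H = [[6, -4, -6], [-4, 6, 2], [-6, 2, 10]].
Leading principal minors: Δ₁ = 6, Δ₂ = 20, Δ₃ = 56.
All leading minors are positive, so H is positive definite: a local minimum.

local minimum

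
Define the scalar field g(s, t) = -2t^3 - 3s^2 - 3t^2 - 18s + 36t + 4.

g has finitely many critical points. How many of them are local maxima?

1

g separates as a function of s plus a function of t, so ∇g=0 decouples.
∂g/∂s = -6(s + 3) = 0 at s ∈ {-3}; ∂g/∂t = -6(t - 2)(t + 3) = 0 at t ∈ {-3, 2}.
The Hessian is diagonal: diag(g_ss, g_tt). Second derivatives: g_ss(-3)=-6; g_tt(-3)=30, g_tt(2)=-30.
Local maxima occur where both diagonal entries negative: (-3, 2). Count: 1.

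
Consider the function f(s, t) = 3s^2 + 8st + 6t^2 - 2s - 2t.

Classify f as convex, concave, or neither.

f is quadratic, so its Hessian is the constant matrix H = [[6, 8], [8, 12]].
det(H) = 8, tr(H) = 18.
det(H) > 0 and tr(H) > 0, so H is positive definite everywhere: convex.

convex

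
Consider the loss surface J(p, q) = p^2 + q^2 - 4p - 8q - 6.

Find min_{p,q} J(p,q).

J(p,q) separates as A(p) + B(q) − 6, so its minimum is min A + min B − 6.
A'(p) = 2p - 4 vanishes at p ∈ {2}; B'(q) = 2q - 8 vanishes at q ∈ {4}.
Local minima of A (where A''>0): A(2)=-4. Local minima of B: B(4)=-16.
So the global minimum of J is A(2) + B(4) − 6 = -4 − 16 − 6 = -26, attained at (2, 4).

-26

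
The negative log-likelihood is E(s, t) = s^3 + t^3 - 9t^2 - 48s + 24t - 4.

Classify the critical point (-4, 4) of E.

The mixed partial ∂²E/∂s∂t is 0, so the Hessian at any point is diag(E_ss, E_tt) = diag(6s, 6(t - 3)).
At (-4, 4): H = diag(-24, 6).
The eigenvalues have opposite signs, so H is indefinite: a saddle point.

saddle point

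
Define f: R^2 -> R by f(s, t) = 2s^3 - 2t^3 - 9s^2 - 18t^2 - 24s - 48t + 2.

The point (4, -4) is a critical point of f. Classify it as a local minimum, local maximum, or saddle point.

local minimum

The mixed partial ∂²f/∂s∂t is 0, so the Hessian at any point is diag(f_ss, f_tt) = diag(6(2s - 3), -12(t + 3)).
At (4, -4): H = diag(30, 12).
Both eigenvalues are positive, so H is positive definite: a local minimum.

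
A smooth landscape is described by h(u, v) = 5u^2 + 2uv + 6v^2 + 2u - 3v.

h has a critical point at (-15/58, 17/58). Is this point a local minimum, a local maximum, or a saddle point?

local minimum

The Hessian of h is constant: H = [[10, 2], [2, 12]].
det(H) = 10·12 − 2² = 116.
det(H) > 0 and tr(H) = 22 > 0, so H is positive definite and the point is a local minimum.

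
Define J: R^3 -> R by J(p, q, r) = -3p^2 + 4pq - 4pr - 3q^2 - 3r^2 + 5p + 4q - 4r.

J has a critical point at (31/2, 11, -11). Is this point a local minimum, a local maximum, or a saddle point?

The Hessian is constant: H = [[-6, 4, -4], [4, -6, 0], [-4, 0, -6]].
Leading principal minors: Δ₁ = -6, Δ₂ = 20, Δ₃ = -24.
The minors alternate sign starting negative (−, +, −), so H is negative definite: a local maximum.

local maximum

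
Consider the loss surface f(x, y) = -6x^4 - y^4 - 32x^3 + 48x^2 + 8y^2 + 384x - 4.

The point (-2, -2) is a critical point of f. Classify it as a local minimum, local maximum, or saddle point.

The mixed partial ∂²f/∂x∂y is 0, so the Hessian at any point is diag(f_xx, f_yy) = diag(24(-3x^2 - 8x + 4), 4(-3y^2 + 4)).
At (-2, -2): H = diag(192, -32).
The eigenvalues have opposite signs, so H is indefinite: a saddle point.

saddle point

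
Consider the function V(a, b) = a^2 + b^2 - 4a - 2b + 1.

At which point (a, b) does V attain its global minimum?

(2, 1)

V(a,b) separates as P(a) + Q(b) + 1, so its minimum is min P + min Q + 1.
P'(a) = 2a - 4 vanishes at a ∈ {2}; Q'(b) = 2b - 2 vanishes at b ∈ {1}.
Local minima of P (where P''>0): P(2)=-4. Local minima of Q: Q(1)=-1.
So the global minimum of V is P(2) + Q(1) + 1 = -4 − 1 + 1 = -4, attained at (2, 1).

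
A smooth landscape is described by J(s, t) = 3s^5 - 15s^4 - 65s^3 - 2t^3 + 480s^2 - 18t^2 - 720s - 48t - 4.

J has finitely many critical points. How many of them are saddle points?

J separates as a function of s plus a function of t, so ∇J=0 decouples.
∂J/∂s = 15(s - 4)(s - 3)(s - 1)(s + 4) = 0 at s ∈ {-4, 1, 3, 4}; ∂J/∂t = -6(t + 2)(t + 4) = 0 at t ∈ {-4, -2}.
The Hessian is diagonal: diag(J_ss, J_tt). Second derivatives: J_ss(-4)=-4200, J_ss(1)=450, J_ss(3)=-210, J_ss(4)=360; J_tt(-4)=12, J_tt(-2)=-12.
Saddle points occur where the two diagonal entries have opposite signs: (-4, -4), (1, -2), (3, -4), (4, -2). Count: 4.

4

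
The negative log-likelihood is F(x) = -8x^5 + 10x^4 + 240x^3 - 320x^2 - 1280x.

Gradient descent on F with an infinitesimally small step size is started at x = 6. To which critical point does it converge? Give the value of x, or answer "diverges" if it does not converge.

F'(x) = -40(x - 4)(x - 2)(x + 1)(x + 4), so F'(6) = -22400.
Gradient descent moves in the -F' direction, i.e. x is increasing.
There is no critical point above x=6, and F' keeps the same sign, so the iterate runs off to +∞.

diverges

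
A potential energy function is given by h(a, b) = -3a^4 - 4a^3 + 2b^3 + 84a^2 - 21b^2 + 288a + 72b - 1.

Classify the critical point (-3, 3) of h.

local maximum

The mixed partial ∂²h/∂a∂b is 0, so the Hessian at any point is diag(h_aa, h_bb) = diag(12(-3a^2 - 2a + 14), 6(2b - 7)).
At (-3, 3): H = diag(-84, -6).
Both eigenvalues are negative, so H is negative definite: a local maximum.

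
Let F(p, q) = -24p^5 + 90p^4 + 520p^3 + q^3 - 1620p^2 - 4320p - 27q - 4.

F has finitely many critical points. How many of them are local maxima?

F separates as a function of p plus a function of q, so ∇F=0 decouples.
∂F/∂p = -120(p - 4)(p - 3)(p + 1)(p + 3) = 0 at p ∈ {-3, -1, 3, 4}; ∂F/∂q = 3(q - 3)(q + 3) = 0 at q ∈ {-3, 3}.
The Hessian is diagonal: diag(F_pp, F_qq). Second derivatives: F_pp(-3)=10080, F_pp(-1)=-4800, F_pp(3)=2880, F_pp(4)=-4200; F_qq(-3)=-18, F_qq(3)=18.
Local maxima occur where both diagonal entries negative: (-1, -3), (4, -3). Count: 2.

2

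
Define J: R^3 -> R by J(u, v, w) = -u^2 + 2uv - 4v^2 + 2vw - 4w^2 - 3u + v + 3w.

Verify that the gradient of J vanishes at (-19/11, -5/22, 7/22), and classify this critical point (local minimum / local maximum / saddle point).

∇J = (-2u + 2v - 3, 2u - 8v + 2w + 1, 2v - 8w + 3); substituting (-19/11, -5/22, 7/22) gives ∇J = (0, 0, 0), so (-19/11, -5/22, 7/22) is indeed a critical point.
The Hessian is constant: H = [[-2, 2, 0], [2, -8, 2], [0, 2, -8]].
Leading principal minors: Δ₁ = -2, Δ₂ = 12, Δ₃ = -88.
The minors alternate sign starting negative (−, +, −), so H is negative definite: a local maximum.

local maximum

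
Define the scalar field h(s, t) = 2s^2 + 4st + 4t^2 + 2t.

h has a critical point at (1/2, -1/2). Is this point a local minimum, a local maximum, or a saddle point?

local minimum

The Hessian of h is constant: H = [[4, 4], [4, 8]].
det(H) = 4·8 − 4² = 16.
det(H) > 0 and tr(H) = 12 > 0, so H is positive definite and the point is a local minimum.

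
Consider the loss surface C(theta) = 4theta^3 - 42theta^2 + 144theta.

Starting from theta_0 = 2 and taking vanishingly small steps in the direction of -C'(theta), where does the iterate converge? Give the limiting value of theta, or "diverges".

C'(theta) = 12(theta - 4)(theta - 3), so C'(2) = 24.
Gradient descent moves in the -C' direction, i.e. theta is decreasing.
There is no critical point below theta=2, and C' keeps the same sign, so the iterate runs off to −∞.

diverges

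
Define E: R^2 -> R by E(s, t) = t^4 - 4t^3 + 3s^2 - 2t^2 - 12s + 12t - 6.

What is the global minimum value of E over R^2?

-27

E(s,t) separates as P(s) + Q(t) − 6, so its minimum is min P + min Q − 6.
P'(s) = 6s - 12 vanishes at s ∈ {2}; Q'(t) = 4(t - 3)(t - 1)(t + 1) vanishes at t ∈ {-1, 1, 3}.
Local minima of P (where P''>0): P(2)=-12. Local minima of Q: Q(-1)=-9, Q(3)=-9.
So the global minimum of E is P(2) + Q(-1) − 6 = -12 − 9 − 6 = -27, attained at (2, -1).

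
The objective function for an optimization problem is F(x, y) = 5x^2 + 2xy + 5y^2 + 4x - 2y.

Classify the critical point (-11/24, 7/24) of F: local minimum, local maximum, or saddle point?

The Hessian of F is constant: H = [[10, 2], [2, 10]].
det(H) = 10·10 − 2² = 96.
det(H) > 0 and tr(H) = 20 > 0, so H is positive definite and the point is a local minimum.

local minimum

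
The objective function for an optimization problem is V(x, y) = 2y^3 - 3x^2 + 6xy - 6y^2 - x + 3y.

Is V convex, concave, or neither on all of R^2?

The term 2y^3 is cubic, so the Hessian is not constant.
∂²V/∂y² = 12y - 12, which takes both signs as y varies (negative for sufficiently negative y). A diagonal entry of the Hessian changing sign means the Hessian is neither positive- nor negative-semidefinite on all of R^2.

neither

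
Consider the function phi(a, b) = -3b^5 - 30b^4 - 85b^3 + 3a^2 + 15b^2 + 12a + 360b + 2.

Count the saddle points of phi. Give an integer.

2

phi separates as a function of a plus a function of b, so ∇phi=0 decouples.
∂phi/∂a = 6(a + 2) = 0 at a ∈ {-2}; ∂phi/∂b = -15(b - 1)(b + 2)(b + 3)(b + 4) = 0 at b ∈ {-4, -3, -2, 1}.
The Hessian is diagonal: diag(phi_aa, phi_bb). Second derivatives: phi_aa(-2)=6; phi_bb(-4)=150, phi_bb(-3)=-60, phi_bb(-2)=90, phi_bb(1)=-900.
Saddle points occur where the two diagonal entries have opposite signs: (-2, -3), (-2, 1). Count: 2.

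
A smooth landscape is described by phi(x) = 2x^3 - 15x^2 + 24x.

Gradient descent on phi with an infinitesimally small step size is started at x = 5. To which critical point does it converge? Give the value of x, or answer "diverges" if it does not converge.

4

phi'(x) = 6(x - 4)(x - 1), so phi'(5) = 24.
Gradient descent moves in the -phi' direction, i.e. x is decreasing.
The nearest critical point in that direction is x = 4, where phi'' = 18 > 0 (a local minimum). The iterate converges there.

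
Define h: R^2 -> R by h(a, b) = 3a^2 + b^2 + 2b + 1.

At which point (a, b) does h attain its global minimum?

h(a,b) separates as P(a) + Q(b) + 1, so its minimum is min P + min Q + 1.
P'(a) = 6a vanishes at a ∈ {0}; Q'(b) = 2b + 2 vanishes at b ∈ {-1}.
Local minima of P (where P''>0): P(0)=0. Local minima of Q: Q(-1)=-1.
So the global minimum of h is P(0) + Q(-1) + 1 = 0 − 1 + 1 = 0, attained at (0, -1).

(0, -1)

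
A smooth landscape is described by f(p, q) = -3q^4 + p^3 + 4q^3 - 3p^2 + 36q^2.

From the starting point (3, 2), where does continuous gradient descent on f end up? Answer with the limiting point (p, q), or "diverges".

(2, 0)

f is separable, so gradient descent decouples: p follows -∂f/∂p, q follows -∂f/∂q.
∂f/∂p = 3p(p - 2); at p=3 this is 9, so p decreases.
∂f/∂q = -12q(q - 3)(q + 2); at q=2 this is 96, so q decreases.
p converges to its nearest critical value 2 (a local min of the p-part); q converges to 0. The iterate converges to (2, 0).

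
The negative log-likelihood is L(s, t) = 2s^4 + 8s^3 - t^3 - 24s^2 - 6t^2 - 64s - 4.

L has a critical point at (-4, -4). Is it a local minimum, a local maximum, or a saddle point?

The mixed partial ∂²L/∂s∂t is 0, so the Hessian at any point is diag(L_ss, L_tt) = diag(24(s^2 + 2s - 2), -6(t + 2)).
At (-4, -4): H = diag(144, 12).
Both eigenvalues are positive, so H is positive definite: a local minimum.

local minimum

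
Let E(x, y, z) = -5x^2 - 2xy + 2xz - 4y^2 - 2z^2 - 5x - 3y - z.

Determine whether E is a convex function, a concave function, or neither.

E is quadratic, so its Hessian is the constant matrix H = [[-10, -2, 2], [-2, -8, 0], [2, 0, -4]].
Leading principal minors: -10, 76, -272.
Signs alternate −, +, − ⇒ H ≺ 0 ⇒ concave.

concave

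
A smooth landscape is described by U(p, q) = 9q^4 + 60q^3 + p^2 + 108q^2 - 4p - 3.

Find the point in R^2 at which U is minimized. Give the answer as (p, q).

(2, 0)

U(p,q) separates as A(p) + B(q) − 3, so its minimum is min A + min B − 3.
A'(p) = 2p - 4 vanishes at p ∈ {2}; B'(q) = 36q(q + 2)(q + 3) vanishes at q ∈ {-3, -2, 0}.
Local minima of A (where A''>0): A(2)=-4. Local minima of B: B(-3)=81, B(0)=0.
So the global minimum of U is A(2) + B(0) − 3 = -4 + 0 − 3 = -7, attained at (2, 0).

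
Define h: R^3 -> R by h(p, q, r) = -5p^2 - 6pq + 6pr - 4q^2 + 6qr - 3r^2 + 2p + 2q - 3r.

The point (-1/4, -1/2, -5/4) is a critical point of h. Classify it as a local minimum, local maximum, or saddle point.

The Hessian is constant: H = [[-10, -6, 6], [-6, -8, 6], [6, 6, -6]].
Leading principal minors: Δ₁ = -10, Δ₂ = 44, Δ₃ = -48.
The minors alternate sign starting negative (−, +, −), so H is negative definite: a local maximum.

local maximum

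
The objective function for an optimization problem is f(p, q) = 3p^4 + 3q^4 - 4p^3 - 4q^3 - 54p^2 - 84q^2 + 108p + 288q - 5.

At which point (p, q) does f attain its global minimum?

(-3, -4)

f(p,q) separates as A(p) + B(q) − 5, so its minimum is min A + min B − 5.
A'(p) = 12(p - 3)(p - 1)(p + 3) vanishes at p ∈ {-3, 1, 3}; B'(q) = 12(q - 3)(q - 2)(q + 4) vanishes at q ∈ {-4, 2, 3}.
Local minima of A (where A''>0): A(-3)=-459, A(3)=-27. Local minima of B: B(-4)=-1472, B(3)=243.
So the global minimum of f is A(-3) + B(-4) − 5 = -459 − 1472 − 5 = -1936, attained at (-3, -4).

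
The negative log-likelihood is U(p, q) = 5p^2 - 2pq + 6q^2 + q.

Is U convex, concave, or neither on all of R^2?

convex

U is quadratic, so its Hessian is the constant matrix H = [[10, -2], [-2, 12]].
det(H) = 116, tr(H) = 22.
det(H) > 0 and tr(H) > 0, so H is positive definite everywhere: convex.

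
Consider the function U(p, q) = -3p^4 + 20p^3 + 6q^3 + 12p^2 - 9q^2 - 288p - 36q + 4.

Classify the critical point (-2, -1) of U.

local maximum

The mixed partial ∂²U/∂p∂q is 0, so the Hessian at any point is diag(U_pp, U_qq) = diag(12(-3p^2 + 10p + 2), 18(2q - 1)).
At (-2, -1): H = diag(-360, -54).
Both eigenvalues are negative, so H is negative definite: a local maximum.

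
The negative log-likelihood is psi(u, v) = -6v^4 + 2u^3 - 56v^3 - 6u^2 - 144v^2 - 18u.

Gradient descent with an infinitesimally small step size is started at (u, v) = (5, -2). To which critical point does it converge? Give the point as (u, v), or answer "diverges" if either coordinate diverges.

psi is separable, so gradient descent decouples: u follows -∂psi/∂u, v follows -∂psi/∂v.
∂psi/∂u = 6(u - 3)(u + 1); at u=5 this is 72, so u decreases.
∂psi/∂v = -24v(v + 3)(v + 4); at v=-2 this is 96, so v decreases.
u converges to its nearest critical value 3 (a local min of the u-part); v converges to -3. The iterate converges to (3, -3).

(3, -3)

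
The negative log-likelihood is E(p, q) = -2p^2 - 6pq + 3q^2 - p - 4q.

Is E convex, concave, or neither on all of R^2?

E is quadratic, so its Hessian is the constant matrix H = [[-4, -6], [-6, 6]].
det(H) = -60, tr(H) = 2.
det(H) < 0, so H is indefinite: neither convex nor concave.

neither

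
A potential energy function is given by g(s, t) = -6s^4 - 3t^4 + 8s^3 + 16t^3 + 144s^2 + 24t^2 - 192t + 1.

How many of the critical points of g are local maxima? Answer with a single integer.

g separates as a function of s plus a function of t, so ∇g=0 decouples.
∂g/∂s = -24s(s - 4)(s + 3) = 0 at s ∈ {-3, 0, 4}; ∂g/∂t = -12(t - 4)(t - 2)(t + 2) = 0 at t ∈ {-2, 2, 4}.
The Hessian is diagonal: diag(g_ss, g_tt). Second derivatives: g_ss(-3)=-504, g_ss(0)=288, g_ss(4)=-672; g_tt(-2)=-288, g_tt(2)=96, g_tt(4)=-144.
Local maxima occur where both diagonal entries negative: (-3, -2), (-3, 4), (4, -2), (4, 4). Count: 4.

4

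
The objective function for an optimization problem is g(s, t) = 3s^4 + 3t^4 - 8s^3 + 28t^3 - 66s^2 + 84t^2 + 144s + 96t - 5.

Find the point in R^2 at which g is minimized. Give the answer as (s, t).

g(s,t) separates as P(s) + Q(t) − 5, so its minimum is min P + min Q − 5.
P'(s) = 12(s - 4)(s - 1)(s + 3) vanishes at s ∈ {-3, 1, 4}; Q'(t) = 12(t + 1)(t + 2)(t + 4) vanishes at t ∈ {-4, -2, -1}.
Local minima of P (where P''>0): P(-3)=-567, P(4)=-224. Local minima of Q: Q(-4)=-64, Q(-1)=-37.
So the global minimum of g is P(-3) + Q(-4) − 5 = -567 − 64 − 5 = -636, attained at (-3, -4).

(-3, -4)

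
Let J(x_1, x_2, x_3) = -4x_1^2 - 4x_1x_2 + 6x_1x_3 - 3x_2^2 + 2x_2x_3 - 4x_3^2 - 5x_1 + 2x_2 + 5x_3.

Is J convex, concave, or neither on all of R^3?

concave

J is quadratic, so its Hessian is the constant matrix H = [[-8, -4, 6], [-4, -6, 2], [6, 2, -8]].
Leading principal minors: -8, 32, -104.
Signs alternate −, +, − ⇒ H ≺ 0 ⇒ concave.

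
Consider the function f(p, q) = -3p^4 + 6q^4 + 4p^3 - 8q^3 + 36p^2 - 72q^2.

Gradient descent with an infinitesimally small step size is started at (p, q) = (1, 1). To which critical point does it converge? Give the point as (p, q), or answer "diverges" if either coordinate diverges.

f is separable, so gradient descent decouples: p follows -∂f/∂p, q follows -∂f/∂q.
∂f/∂p = -12p(p - 3)(p + 2); at p=1 this is 72, so p decreases.
∂f/∂q = 24q(q - 3)(q + 2); at q=1 this is -144, so q increases.
p converges to its nearest critical value 0 (a local min of the p-part); q converges to 3. The iterate converges to (0, 3).

(0, 3)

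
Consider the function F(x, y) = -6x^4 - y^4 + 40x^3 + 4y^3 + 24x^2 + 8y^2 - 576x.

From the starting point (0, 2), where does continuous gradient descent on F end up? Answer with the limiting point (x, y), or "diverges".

F is separable, so gradient descent decouples: x follows -∂F/∂x, y follows -∂F/∂y.
∂F/∂x = -24(x - 4)(x - 3)(x + 2); at x=0 this is -576, so x increases.
∂F/∂y = -4y(y - 4)(y + 1); at y=2 this is 48, so y decreases.
x converges to its nearest critical value 3 (a local min of the x-part); y converges to 0. The iterate converges to (3, 0).

(3, 0)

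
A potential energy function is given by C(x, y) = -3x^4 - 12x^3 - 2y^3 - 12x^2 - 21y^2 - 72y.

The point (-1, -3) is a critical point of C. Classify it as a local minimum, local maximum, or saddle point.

saddle point

The mixed partial ∂²C/∂x∂y is 0, so the Hessian at any point is diag(C_xx, C_yy) = diag(-12(3x^2 + 6x + 2), -6(2y + 7)).
At (-1, -3): H = diag(12, -6).
The eigenvalues have opposite signs, so H is indefinite: a saddle point.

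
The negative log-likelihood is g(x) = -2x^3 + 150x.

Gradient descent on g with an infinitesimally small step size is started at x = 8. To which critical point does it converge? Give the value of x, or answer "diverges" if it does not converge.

g'(x) = -6(x - 5)(x + 5), so g'(8) = -234.
Gradient descent moves in the -g' direction, i.e. x is increasing.
There is no critical point above x=8, and g' keeps the same sign, so the iterate runs off to +∞.

diverges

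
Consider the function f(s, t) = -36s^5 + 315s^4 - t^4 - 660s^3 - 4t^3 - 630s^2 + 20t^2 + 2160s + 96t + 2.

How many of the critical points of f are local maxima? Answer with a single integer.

4

f separates as a function of s plus a function of t, so ∇f=0 decouples.
∂f/∂s = -180(s - 4)(s - 3)(s - 1)(s + 1) = 0 at s ∈ {-1, 1, 3, 4}; ∂f/∂t = -4(t - 3)(t + 2)(t + 4) = 0 at t ∈ {-4, -2, 3}.
The Hessian is diagonal: diag(f_ss, f_tt). Second derivatives: f_ss(-1)=7200, f_ss(1)=-2160, f_ss(3)=1440, f_ss(4)=-2700; f_tt(-4)=-56, f_tt(-2)=40, f_tt(3)=-140.
Local maxima occur where both diagonal entries negative: (1, -4), (1, 3), (4, -4), (4, 3). Count: 4.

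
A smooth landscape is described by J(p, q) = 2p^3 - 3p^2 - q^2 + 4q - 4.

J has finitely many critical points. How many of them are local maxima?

J separates as a function of p plus a function of q, so ∇J=0 decouples.
∂J/∂p = 6p(p - 1) = 0 at p ∈ {0, 1}; ∂J/∂q = -2(q - 2) = 0 at q ∈ {2}.
The Hessian is diagonal: diag(J_pp, J_qq). Second derivatives: J_pp(0)=-6, J_pp(1)=6; J_qq(2)=-2.
Local maxima occur where both diagonal entries negative: (0, 2). Count: 1.

1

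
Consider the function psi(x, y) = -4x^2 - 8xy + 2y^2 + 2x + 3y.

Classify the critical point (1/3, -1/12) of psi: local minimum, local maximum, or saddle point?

saddle point

The Hessian of psi is constant: H = [[-8, -8], [-8, 4]].
det(H) = (-8)·4 − (-8)² = -96.
Since det(H) < 0, H is indefinite and the critical point is a saddle point.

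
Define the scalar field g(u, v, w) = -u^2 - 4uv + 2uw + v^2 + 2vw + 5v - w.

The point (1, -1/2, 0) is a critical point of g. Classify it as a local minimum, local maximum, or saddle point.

saddle point

The Hessian is constant: H = [[-2, -4, 2], [-4, 2, 2], [2, 2, 0]].
Leading principal minors: Δ₁ = -2, Δ₂ = -20, Δ₃ = -32.
The minors fit neither the all-positive nor the alternating-sign pattern, so H is indefinite: a saddle point.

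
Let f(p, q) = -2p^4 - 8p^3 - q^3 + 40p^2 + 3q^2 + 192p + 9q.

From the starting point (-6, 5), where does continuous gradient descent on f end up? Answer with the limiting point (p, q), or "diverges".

diverges

f is separable, so gradient descent decouples: p follows -∂f/∂p, q follows -∂f/∂q.
∂f/∂p = -8(p - 3)(p + 2)(p + 4); at p=-6 this is 576, so p decreases.
∂f/∂q = -3(q - 3)(q + 1); at q=5 this is -36, so q increases.
The p-coordinate has no critical point in that direction and runs off to infinity.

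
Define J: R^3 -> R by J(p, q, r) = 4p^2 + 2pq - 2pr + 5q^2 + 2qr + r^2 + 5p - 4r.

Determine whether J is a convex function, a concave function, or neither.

J is quadratic, so its Hessian is the constant matrix H = [[8, 2, -2], [2, 10, 2], [-2, 2, 2]].
Leading principal minors: 8, 76, 64.
All positive ⇒ H ≻ 0 ⇒ convex.

convex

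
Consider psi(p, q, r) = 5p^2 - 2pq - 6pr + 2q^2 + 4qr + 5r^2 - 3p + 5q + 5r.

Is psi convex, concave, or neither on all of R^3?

convex

psi is quadratic, so its Hessian is the constant matrix H = [[10, -2, -6], [-2, 4, 4], [-6, 4, 10]].
Leading principal minors: 10, 36, 152.
All positive ⇒ H ≻ 0 ⇒ convex.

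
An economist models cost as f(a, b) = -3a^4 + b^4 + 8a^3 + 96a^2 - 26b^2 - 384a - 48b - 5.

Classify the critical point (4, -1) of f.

local maximum

The mixed partial ∂²f/∂a∂b is 0, so the Hessian at any point is diag(f_aa, f_bb) = diag(12(-3a^2 + 4a + 16), 4(3b^2 - 13)).
At (4, -1): H = diag(-192, -40).
Both eigenvalues are negative, so H is negative definite: a local maximum.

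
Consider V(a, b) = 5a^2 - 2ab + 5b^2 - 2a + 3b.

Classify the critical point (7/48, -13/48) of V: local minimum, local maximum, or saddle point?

local minimum

The Hessian of V is constant: H = [[10, -2], [-2, 10]].
det(H) = 10·10 − (-2)² = 96.
det(H) > 0 and tr(H) = 20 > 0, so H is positive definite and the point is a local minimum.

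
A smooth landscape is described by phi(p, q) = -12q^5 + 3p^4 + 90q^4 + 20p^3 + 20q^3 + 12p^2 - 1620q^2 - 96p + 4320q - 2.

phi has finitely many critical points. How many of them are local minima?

phi separates as a function of p plus a function of q, so ∇phi=0 decouples.
∂phi/∂p = 12(p - 1)(p + 2)(p + 4) = 0 at p ∈ {-4, -2, 1}; ∂phi/∂q = -60(q - 4)(q - 3)(q - 2)(q + 3) = 0 at q ∈ {-3, 2, 3, 4}.
The Hessian is diagonal: diag(phi_pp, phi_qq). Second derivatives: phi_pp(-4)=120, phi_pp(-2)=-72, phi_pp(1)=180; phi_qq(-3)=12600, phi_qq(2)=-600, phi_qq(3)=360, phi_qq(4)=-840.
Local minima occur where both diagonal entries positive: (-4, -3), (-4, 3), (1, -3), (1, 3). Count: 4.

4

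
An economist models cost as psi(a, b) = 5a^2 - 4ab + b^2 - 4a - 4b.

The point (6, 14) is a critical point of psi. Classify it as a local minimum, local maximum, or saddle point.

The Hessian of psi is constant: H = [[10, -4], [-4, 2]].
det(H) = 10·2 − (-4)² = 4.
det(H) > 0 and tr(H) = 12 > 0, so H is positive definite and the point is a local minimum.

local minimum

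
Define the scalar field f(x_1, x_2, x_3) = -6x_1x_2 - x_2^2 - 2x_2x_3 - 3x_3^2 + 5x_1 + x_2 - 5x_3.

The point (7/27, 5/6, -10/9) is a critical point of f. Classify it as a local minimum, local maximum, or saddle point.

saddle point

The Hessian is constant: H = [[0, -6, 0], [-6, -2, -2], [0, -2, -6]].
Leading principal minors: Δ₁ = 0, Δ₂ = -36, Δ₃ = 216.
The minors fit neither the all-positive nor the alternating-sign pattern, so H is indefinite: a saddle point.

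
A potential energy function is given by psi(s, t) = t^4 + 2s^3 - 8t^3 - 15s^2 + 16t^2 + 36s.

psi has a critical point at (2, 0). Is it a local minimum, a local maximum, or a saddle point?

saddle point

The mixed partial ∂²psi/∂s∂t is 0, so the Hessian at any point is diag(psi_ss, psi_tt) = diag(6(2s - 5), 4(3t^2 - 12t + 8)).
At (2, 0): H = diag(-6, 32).
The eigenvalues have opposite signs, so H is indefinite: a saddle point.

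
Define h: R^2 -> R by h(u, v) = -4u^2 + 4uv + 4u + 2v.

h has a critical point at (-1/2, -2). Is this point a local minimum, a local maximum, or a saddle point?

saddle point

The Hessian of h is constant: H = [[-8, 4], [4, 0]].
det(H) = (-8)·0 − 4² = -16.
Since det(H) < 0, H is indefinite and the critical point is a saddle point.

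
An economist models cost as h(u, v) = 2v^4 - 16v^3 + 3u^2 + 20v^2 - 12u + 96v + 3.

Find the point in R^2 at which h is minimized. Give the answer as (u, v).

h(u,v) separates as P(u) + Q(v) + 3, so its minimum is min P + min Q + 3.
P'(u) = 6u - 12 vanishes at u ∈ {2}; Q'(v) = 8(v - 4)(v - 3)(v + 1) vanishes at v ∈ {-1, 3, 4}.
Local minima of P (where P''>0): P(2)=-12. Local minima of Q: Q(-1)=-58, Q(4)=192.
So the global minimum of h is P(2) + Q(-1) + 3 = -12 − 58 + 3 = -67, attained at (2, -1).

(2, -1)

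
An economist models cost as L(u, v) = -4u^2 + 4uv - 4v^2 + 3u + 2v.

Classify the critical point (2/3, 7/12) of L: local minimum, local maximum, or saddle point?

The Hessian of L is constant: H = [[-8, 4], [4, -8]].
det(H) = (-8)·(-8) − 4² = 48.
det(H) > 0 and tr(H) = -16 < 0, so H is negative definite and the point is a local maximum.

local maximum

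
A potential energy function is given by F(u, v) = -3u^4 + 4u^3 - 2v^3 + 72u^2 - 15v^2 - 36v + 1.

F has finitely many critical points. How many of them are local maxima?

2

F separates as a function of u plus a function of v, so ∇F=0 decouples.
∂F/∂u = -12u(u - 4)(u + 3) = 0 at u ∈ {-3, 0, 4}; ∂F/∂v = -6(v + 2)(v + 3) = 0 at v ∈ {-3, -2}.
The Hessian is diagonal: diag(F_uu, F_vv). Second derivatives: F_uu(-3)=-252, F_uu(0)=144, F_uu(4)=-336; F_vv(-3)=6, F_vv(-2)=-6.
Local maxima occur where both diagonal entries negative: (-3, -2), (4, -2). Count: 2.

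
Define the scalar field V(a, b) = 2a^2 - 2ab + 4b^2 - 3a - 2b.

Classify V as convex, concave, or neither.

convex

V is quadratic, so its Hessian is the constant matrix H = [[4, -2], [-2, 8]].
det(H) = 28, tr(H) = 12.
det(H) > 0 and tr(H) > 0, so H is positive definite everywhere: convex.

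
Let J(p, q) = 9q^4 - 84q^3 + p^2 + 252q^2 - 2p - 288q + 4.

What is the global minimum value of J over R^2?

J(p,q) separates as A(p) + B(q) + 4, so its minimum is min A + min B + 4.
A'(p) = 2p - 2 vanishes at p ∈ {1}; B'(q) = 36(q - 4)(q - 2)(q - 1) vanishes at q ∈ {1, 2, 4}.
Local minima of A (where A''>0): A(1)=-1. Local minima of B: B(1)=-111, B(4)=-192.
So the global minimum of J is A(1) + B(4) + 4 = -1 − 192 + 4 = -189, attained at (1, 4).

-189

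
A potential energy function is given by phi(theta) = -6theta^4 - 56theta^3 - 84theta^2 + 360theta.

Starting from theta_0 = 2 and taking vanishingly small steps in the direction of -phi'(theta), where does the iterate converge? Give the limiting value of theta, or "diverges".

diverges

phi'(theta) = -24(theta - 1)(theta + 3)(theta + 5), so phi'(2) = -840.
Gradient descent moves in the -phi' direction, i.e. theta is increasing.
There is no critical point above theta=2, and phi' keeps the same sign, so the iterate runs off to +∞.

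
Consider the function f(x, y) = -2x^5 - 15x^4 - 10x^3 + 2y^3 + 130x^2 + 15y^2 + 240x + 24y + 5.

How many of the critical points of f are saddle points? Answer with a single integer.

4

f separates as a function of x plus a function of y, so ∇f=0 decouples.
∂f/∂x = -10(x - 2)(x + 1)(x + 3)(x + 4) = 0 at x ∈ {-4, -3, -1, 2}; ∂f/∂y = 6(y + 1)(y + 4) = 0 at y ∈ {-4, -1}.
The Hessian is diagonal: diag(f_xx, f_yy). Second derivatives: f_xx(-4)=180, f_xx(-3)=-100, f_xx(-1)=180, f_xx(2)=-900; f_yy(-4)=-18, f_yy(-1)=18.
Saddle points occur where the two diagonal entries have opposite signs: (-4, -4), (-3, -1), (-1, -4), (2, -1). Count: 4.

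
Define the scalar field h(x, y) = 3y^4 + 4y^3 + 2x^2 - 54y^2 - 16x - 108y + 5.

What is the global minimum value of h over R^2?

h(x,y) separates as P(x) + Q(y) + 5, so its minimum is min P + min Q + 5.
P'(x) = 4x - 16 vanishes at x ∈ {4}; Q'(y) = 12(y - 3)(y + 1)(y + 3) vanishes at y ∈ {-3, -1, 3}.
Local minima of P (where P''>0): P(4)=-32. Local minima of Q: Q(-3)=-27, Q(3)=-459.
So the global minimum of h is P(4) + Q(3) + 5 = -32 − 459 + 5 = -486, attained at (4, 3).

-486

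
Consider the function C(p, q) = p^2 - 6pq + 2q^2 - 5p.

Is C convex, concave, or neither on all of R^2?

neither

C is quadratic, so its Hessian is the constant matrix H = [[2, -6], [-6, 4]].
det(H) = -28, tr(H) = 6.
det(H) < 0, so H is indefinite: neither convex nor concave.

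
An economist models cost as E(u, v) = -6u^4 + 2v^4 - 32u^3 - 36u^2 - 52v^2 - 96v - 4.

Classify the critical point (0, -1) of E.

The mixed partial ∂²E/∂u∂v is 0, so the Hessian at any point is diag(E_uu, E_vv) = diag(-24(3u^2 + 8u + 3), 8(3v^2 - 13)).
At (0, -1): H = diag(-72, -80).
Both eigenvalues are negative, so H is negative definite: a local maximum.

local maximum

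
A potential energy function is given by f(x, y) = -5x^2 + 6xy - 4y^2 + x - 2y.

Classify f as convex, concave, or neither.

f is quadratic, so its Hessian is the constant matrix H = [[-10, 6], [6, -8]].
det(H) = 44, tr(H) = -18.
det(H) > 0 and tr(H) < 0, so H is negative definite everywhere: concave.

concave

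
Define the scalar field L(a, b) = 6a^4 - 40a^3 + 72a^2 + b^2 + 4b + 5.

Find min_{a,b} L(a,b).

1

L(a,b) separates as P(a) + Q(b) + 5, so its minimum is min P + min Q + 5.
P'(a) = 24a(a - 3)(a - 2) vanishes at a ∈ {0, 2, 3}; Q'(b) = 2b + 4 vanishes at b ∈ {-2}.
Local minima of P (where P''>0): P(0)=0, P(3)=54. Local minima of Q: Q(-2)=-4.
So the global minimum of L is P(0) + Q(-2) + 5 = 0 − 4 + 5 = 1, attained at (0, -2).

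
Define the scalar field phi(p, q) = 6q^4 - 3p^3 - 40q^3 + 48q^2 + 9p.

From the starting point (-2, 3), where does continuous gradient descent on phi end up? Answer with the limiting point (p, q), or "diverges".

phi is separable, so gradient descent decouples: p follows -∂phi/∂p, q follows -∂phi/∂q.
∂phi/∂p = -9(p - 1)(p + 1); at p=-2 this is -27, so p increases.
∂phi/∂q = 24q(q - 4)(q - 1); at q=3 this is -144, so q increases.
p converges to its nearest critical value -1 (a local min of the p-part); q converges to 4. The iterate converges to (-1, 4).

(-1, 4)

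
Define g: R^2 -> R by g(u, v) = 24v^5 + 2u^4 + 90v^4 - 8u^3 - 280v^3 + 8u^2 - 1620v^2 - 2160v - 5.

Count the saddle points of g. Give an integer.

g separates as a function of u plus a function of v, so ∇g=0 decouples.
∂g/∂u = 8u(u - 2)(u - 1) = 0 at u ∈ {0, 1, 2}; ∂g/∂v = 120(v - 3)(v + 1)(v + 2)(v + 3) = 0 at v ∈ {-3, -2, -1, 3}.
The Hessian is diagonal: diag(g_uu, g_vv). Second derivatives: g_uu(0)=16, g_uu(1)=-8, g_uu(2)=16; g_vv(-3)=-1440, g_vv(-2)=600, g_vv(-1)=-960, g_vv(3)=14400.
Saddle points occur where the two diagonal entries have opposite signs: (0, -3), (0, -1), (1, -2), (1, 3), (2, -3), (2, -1). Count: 6.

6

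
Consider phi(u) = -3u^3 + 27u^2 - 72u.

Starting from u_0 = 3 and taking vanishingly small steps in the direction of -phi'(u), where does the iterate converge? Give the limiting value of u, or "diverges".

2

phi'(u) = -9(u - 4)(u - 2), so phi'(3) = 9.
Gradient descent moves in the -phi' direction, i.e. u is decreasing.
The nearest critical point in that direction is u = 2, where phi'' = 18 > 0 (a local minimum). The iterate converges there.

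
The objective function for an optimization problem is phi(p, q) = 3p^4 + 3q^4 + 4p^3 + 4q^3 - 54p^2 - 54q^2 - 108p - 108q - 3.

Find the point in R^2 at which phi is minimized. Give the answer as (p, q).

phi(p,q) separates as A(p) + B(q) − 3, so its minimum is min A + min B − 3.
A'(p) = 12(p - 3)(p + 1)(p + 3) vanishes at p ∈ {-3, -1, 3}; B'(q) = 12(q - 3)(q + 1)(q + 3) vanishes at q ∈ {-3, -1, 3}.
Local minima of A (where A''>0): A(-3)=-27, A(3)=-459. Local minima of B: B(-3)=-27, B(3)=-459.
So the global minimum of phi is A(3) + B(3) − 3 = -459 − 459 − 3 = -921, attained at (3, 3).

(3, 3)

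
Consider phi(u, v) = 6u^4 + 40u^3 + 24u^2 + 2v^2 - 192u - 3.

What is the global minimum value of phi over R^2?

-125

phi(u,v) separates as P(u) + Q(v) − 3, so its minimum is min P + min Q − 3.
P'(u) = 24(u - 1)(u + 2)(u + 4) vanishes at u ∈ {-4, -2, 1}; Q'(v) = 4v vanishes at v ∈ {0}.
Local minima of P (where P''>0): P(-4)=128, P(1)=-122. Local minima of Q: Q(0)=0.
So the global minimum of phi is P(1) + Q(0) − 3 = -122 + 0 − 3 = -125, attained at (1, 0).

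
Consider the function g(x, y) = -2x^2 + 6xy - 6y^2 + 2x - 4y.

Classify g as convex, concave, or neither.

g is quadratic, so its Hessian is the constant matrix H = [[-4, 6], [6, -12]].
det(H) = 12, tr(H) = -16.
det(H) > 0 and tr(H) < 0, so H is negative definite everywhere: concave.

concave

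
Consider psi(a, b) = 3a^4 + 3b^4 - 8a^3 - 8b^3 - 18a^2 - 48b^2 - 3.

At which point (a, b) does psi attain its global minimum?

psi(a,b) separates as P(a) + Q(b) − 3, so its minimum is min P + min Q − 3.
P'(a) = 12a(a - 3)(a + 1) vanishes at a ∈ {-1, 0, 3}; Q'(b) = 12b(b - 4)(b + 2) vanishes at b ∈ {-2, 0, 4}.
Local minima of P (where P''>0): P(-1)=-7, P(3)=-135. Local minima of Q: Q(-2)=-80, Q(4)=-512.
So the global minimum of psi is P(3) + Q(4) − 3 = -135 − 512 − 3 = -650, attained at (3, 4).

(3, 4)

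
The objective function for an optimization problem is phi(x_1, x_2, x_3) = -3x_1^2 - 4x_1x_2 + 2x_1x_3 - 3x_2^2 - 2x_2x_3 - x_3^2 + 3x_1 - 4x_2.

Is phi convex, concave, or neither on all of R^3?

neither

phi is quadratic, so its Hessian is the constant matrix H = [[-6, -4, 2], [-4, -6, -2], [2, -2, -2]].
Leading principal minors: -6, 20, 40.
Neither pattern holds ⇒ H is indefinite ⇒ neither convex nor concave.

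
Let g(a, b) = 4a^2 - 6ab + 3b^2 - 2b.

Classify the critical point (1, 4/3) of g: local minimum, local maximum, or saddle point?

local minimum

The Hessian of g is constant: H = [[8, -6], [-6, 6]].
det(H) = 8·6 − (-6)² = 12.
det(H) > 0 and tr(H) = 14 > 0, so H is positive definite and the point is a local minimum.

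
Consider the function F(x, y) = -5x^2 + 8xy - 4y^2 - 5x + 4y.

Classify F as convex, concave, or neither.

F is quadratic, so its Hessian is the constant matrix H = [[-10, 8], [8, -8]].
det(H) = 16, tr(H) = -18.
det(H) > 0 and tr(H) < 0, so H is negative definite everywhere: concave.

concave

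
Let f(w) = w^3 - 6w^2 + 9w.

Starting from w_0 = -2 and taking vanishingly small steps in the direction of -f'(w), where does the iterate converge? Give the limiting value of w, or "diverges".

f'(w) = 3(w - 3)(w - 1), so f'(-2) = 45.
Gradient descent moves in the -f' direction, i.e. w is decreasing.
There is no critical point below w=-2, and f' keeps the same sign, so the iterate runs off to −∞.

diverges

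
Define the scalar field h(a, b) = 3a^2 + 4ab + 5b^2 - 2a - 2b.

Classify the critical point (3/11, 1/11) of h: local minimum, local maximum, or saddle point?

The Hessian of h is constant: H = [[6, 4], [4, 10]].
det(H) = 6·10 − 4² = 44.
det(H) > 0 and tr(H) = 16 > 0, so H is positive definite and the point is a local minimum.

local minimum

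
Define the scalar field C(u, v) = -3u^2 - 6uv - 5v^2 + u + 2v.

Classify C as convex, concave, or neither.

C is quadratic, so its Hessian is the constant matrix H = [[-6, -6], [-6, -10]].
det(H) = 24, tr(H) = -16.
det(H) > 0 and tr(H) < 0, so H is negative definite everywhere: concave.

concave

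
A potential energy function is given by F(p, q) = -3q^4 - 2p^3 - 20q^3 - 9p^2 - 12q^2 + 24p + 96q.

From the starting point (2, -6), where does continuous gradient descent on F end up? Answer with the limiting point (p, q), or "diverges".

diverges

F is separable, so gradient descent decouples: p follows -∂F/∂p, q follows -∂F/∂q.
∂F/∂p = -6(p - 1)(p + 4); at p=2 this is -36, so p increases.
∂F/∂q = -12(q - 1)(q + 2)(q + 4); at q=-6 this is 672, so q decreases.
The p-coordinate has no critical point in that direction and runs off to infinity.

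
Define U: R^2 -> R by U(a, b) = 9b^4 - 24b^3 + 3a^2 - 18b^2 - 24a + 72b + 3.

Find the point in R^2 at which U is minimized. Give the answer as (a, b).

(4, -1)

U(a,b) separates as P(a) + Q(b) + 3, so its minimum is min P + min Q + 3.
P'(a) = 6a - 24 vanishes at a ∈ {4}; Q'(b) = 36(b - 2)(b - 1)(b + 1) vanishes at b ∈ {-1, 1, 2}.
Local minima of P (where P''>0): P(4)=-48. Local minima of Q: Q(-1)=-57, Q(2)=24.
So the global minimum of U is P(4) + Q(-1) + 3 = -48 − 57 + 3 = -102, attained at (4, -1).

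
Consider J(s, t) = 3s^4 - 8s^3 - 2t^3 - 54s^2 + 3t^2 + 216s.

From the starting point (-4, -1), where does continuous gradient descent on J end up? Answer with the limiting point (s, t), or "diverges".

(-3, 0)

J is separable, so gradient descent decouples: s follows -∂J/∂s, t follows -∂J/∂t.
∂J/∂s = 12(s - 3)(s - 2)(s + 3); at s=-4 this is -504, so s increases.
∂J/∂t = -6t(t - 1); at t=-1 this is -12, so t increases.
s converges to its nearest critical value -3 (a local min of the s-part); t converges to 0. The iterate converges to (-3, 0).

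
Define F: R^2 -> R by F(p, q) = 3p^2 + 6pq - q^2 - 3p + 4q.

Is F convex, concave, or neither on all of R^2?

neither

F is quadratic, so its Hessian is the constant matrix H = [[6, 6], [6, -2]].
det(H) = -48, tr(H) = 4.
det(H) < 0, so H is indefinite: neither convex nor concave.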